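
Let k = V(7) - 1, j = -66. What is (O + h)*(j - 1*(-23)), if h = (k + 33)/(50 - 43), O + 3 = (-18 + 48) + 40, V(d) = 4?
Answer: -21715/7 ≈ -3102.1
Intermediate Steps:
O = 67 (O = -3 + ((-18 + 48) + 40) = -3 + (30 + 40) = -3 + 70 = 67)
k = 3 (k = 4 - 1 = 3)
h = 36/7 (h = (3 + 33)/(50 - 43) = 36/7 ≈ 5.1429)
(O + h)*(j - 1*(-23)) = (67 + 36/7)*(-66 - 1*(-23)) = 505*(-66 + 23)/7 = (505/7)*(-43) = -21715/7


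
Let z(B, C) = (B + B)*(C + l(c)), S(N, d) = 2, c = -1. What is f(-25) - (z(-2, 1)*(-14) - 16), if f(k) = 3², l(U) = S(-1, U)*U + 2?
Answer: -31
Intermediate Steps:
l(U) = 2 + 2*U (l(U) = 2*U + 2 = 2 + 2*U)
f(k) = 9
z(B, C) = 2*B*C (z(B, C) = (B + B)*(C + (2 + 2*(-1))) = (2*B)*(C + (2 - 2)) = (2*B)*(C + 0) = (2*B)*C = 2*B*C)
f(-25) - (z(-2, 1)*(-14) - 16) = 9 - ((2*(-2)*1)*(-14) - 16) = 9 - (-4*(-14) - 16) = 9 - (56 - 16) = 9 - 1*40 = 9 - 40 = -31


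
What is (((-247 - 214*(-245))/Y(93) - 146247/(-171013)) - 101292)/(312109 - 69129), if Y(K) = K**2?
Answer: -2582930016809/6196373057970 ≈ -0.41685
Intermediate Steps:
(((-247 - 214*(-245))/Y(93) - 146247/(-171013)) - 101292)/(312109 - 69129) = (((-247 - 214*(-245))/(93**2) - 146247/(-171013)) - 101292)/(312109 - 69129) = (((-247 + 52430)/8649 - 146247*(-1/171013)) - 101292)/242980 = ((52183*(1/8649) + 5043/5897) - 101292)*(1/242980) = ((52183/8649 + 5043/5897) - 101292)*(1/242980) = (351340058/51003153 - 101292)*(1/242980) = -5165860033618/51003153*1/242980 = -2582930016809/6196373057970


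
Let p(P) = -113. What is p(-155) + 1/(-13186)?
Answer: -1490019/13186 ≈ -113.00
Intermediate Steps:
p(-155) + 1/(-13186) = -113 + 1/(-13186) = -113 - 1/13186 = -1490019/13186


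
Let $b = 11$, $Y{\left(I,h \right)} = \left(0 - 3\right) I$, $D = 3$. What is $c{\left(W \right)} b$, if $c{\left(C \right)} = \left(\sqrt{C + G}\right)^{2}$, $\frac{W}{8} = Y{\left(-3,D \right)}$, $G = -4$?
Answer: $748$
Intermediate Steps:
$Y{\left(I,h \right)} = - 3 I$
$W = 72$ ($W = 8 \left(\left(-3\right) \left(-3\right)\right) = 8 \cdot 9 = 72$)
$c{\left(C \right)} = -4 + C$ ($c{\left(C \right)} = \left(\sqrt{C - 4}\right)^{2} = \left(\sqrt{-4 + C}\right)^{2} = -4 + C$)
$c{\left(W \right)} b = \left(-4 + 72\right) 11 = 68 \cdot 11 = 748$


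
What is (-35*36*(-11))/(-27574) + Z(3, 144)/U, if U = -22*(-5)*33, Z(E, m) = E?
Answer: -8371513/16682270 ≈ -0.50182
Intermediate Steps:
U = 3630 (U = 110*33 = 3630)
(-35*36*(-11))/(-27574) + Z(3, 144)/U = (-35*36*(-11))/(-27574) + 3/3630 = -1260*(-11)*(-1/27574) + 3*(1/3630) = 13860*(-1/27574) + 1/1210 = -6930/13787 + 1/1210 = -8371513/16682270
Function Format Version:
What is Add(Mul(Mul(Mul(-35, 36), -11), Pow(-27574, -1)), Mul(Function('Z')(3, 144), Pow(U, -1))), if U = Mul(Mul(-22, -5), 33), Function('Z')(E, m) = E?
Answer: Rational(-8371513, 16682270) ≈ -0.50182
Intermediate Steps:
U = 3630 (U = Mul(110, 33) = 3630)
Add(Mul(Mul(Mul(-35, 36), -11), Pow(-27574, -1)), Mul(Function('Z')(3, 144), Pow(U, -1))) = Add(Mul(Mul(Mul(-35, 36), -11), Pow(-27574, -1)), Mul(3, Pow(3630, -1))) = Add(Mul(Mul(-1260, -11), Rational(-1, 27574)), Mul(3, Rational(1, 3630))) = Add(Mul(13860, Rational(-1, 27574)), Rational(1, 1210)) = Add(Rational(-6930, 13787), Rational(1, 1210)) = Rational(-8371513, 16682270)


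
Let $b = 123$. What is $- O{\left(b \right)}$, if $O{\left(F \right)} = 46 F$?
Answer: $-5658$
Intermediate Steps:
$- O{\left(b \right)} = - 46 \cdot 123 = \left(-1\right) 5658 = -5658$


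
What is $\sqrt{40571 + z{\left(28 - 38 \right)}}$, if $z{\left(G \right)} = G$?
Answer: $\sqrt{40561} \approx 201.4$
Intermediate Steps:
$\sqrt{40571 + z{\left(28 - 38 \right)}} = \sqrt{40571 + \left(28 - 38\right)} = \sqrt{40571 - 10} = \sqrt{40561}$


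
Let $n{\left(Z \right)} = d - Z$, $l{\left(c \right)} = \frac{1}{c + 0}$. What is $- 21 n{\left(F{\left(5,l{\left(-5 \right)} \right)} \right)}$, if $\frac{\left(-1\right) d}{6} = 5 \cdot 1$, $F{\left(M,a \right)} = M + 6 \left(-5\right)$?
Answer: $105$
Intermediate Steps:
$l{\left(c \right)} = \frac{1}{c}$
$F{\left(M,a \right)} = -30 + M$ ($F{\left(M,a \right)} = M - 30 = -30 + M$)
$d = -30$ ($d = - 6 \cdot 5 \cdot 1 = \left(-6\right) 5 = -30$)
$n{\left(Z \right)} = -30 - Z$
$- 21 n{\left(F{\left(5,l{\left(-5 \right)} \right)} \right)} = - 21 \left(-30 - \left(-30 + 5\right)\right) = - 21 \left(-30 - -25\right) = - 21 \left(-30 + 25\right) = \left(-21\right) \left(-5\right) = 105$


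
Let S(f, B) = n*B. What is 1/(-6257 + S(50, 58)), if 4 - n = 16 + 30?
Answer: -1/8693 ≈ -0.00011504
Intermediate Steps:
n = -42 (n = 4 - (16 + 30) = 4 - 1*46 = 4 - 46 = -42)
S(f, B) = -42*B
1/(-6257 + S(50, 58)) = 1/(-6257 - 42*58) = 1/(-6257 - 2436) = 1/(-8693) = -1/8693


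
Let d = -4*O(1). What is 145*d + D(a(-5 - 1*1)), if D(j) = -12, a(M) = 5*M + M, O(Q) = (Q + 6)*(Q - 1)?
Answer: -12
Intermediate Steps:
O(Q) = (-1 + Q)*(6 + Q) (O(Q) = (6 + Q)*(-1 + Q) = (-1 + Q)*(6 + Q))
a(M) = 6*M
d = 0 (d = -4*(-6 + 1² + 5*1) = -4*(-6 + 1 + 5) = -4*0 = 0)
145*d + D(a(-5 - 1*1)) = 145*0 - 12 = 0 - 12 = -12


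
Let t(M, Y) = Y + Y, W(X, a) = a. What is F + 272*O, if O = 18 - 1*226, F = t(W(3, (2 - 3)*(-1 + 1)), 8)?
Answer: -56560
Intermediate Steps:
t(M, Y) = 2*Y
F = 16 (F = 2*8 = 16)
O = -208 (O = 18 - 226 = -208)
F + 272*O = 16 + 272*(-208) = 16 - 56576 = -56560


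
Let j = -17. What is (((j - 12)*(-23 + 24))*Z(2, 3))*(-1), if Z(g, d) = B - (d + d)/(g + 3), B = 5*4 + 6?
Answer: 3596/5 ≈ 719.20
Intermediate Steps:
B = 26 (B = 20 + 6 = 26)
Z(g, d) = 26 - 2*d/(3 + g) (Z(g, d) = 26 - (d + d)/(g + 3) = 26 - 2*d/(3 + g))
(((j - 12)*(-23 + 24))*Z(2, 3))*(-1) = (((-17 - 12)*(-23 + 24))*(2*(39 - 1*3 + 13*2)/(3 + 2)))*(-1) = ((-29*1)*(2*(39 - 3 + 26)/5))*(-1) = -58*62/5*(-1) = -29*124/5*(-1) = -3596/5*(-1) = 3596/5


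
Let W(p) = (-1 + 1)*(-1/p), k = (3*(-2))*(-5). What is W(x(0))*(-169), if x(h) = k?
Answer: 0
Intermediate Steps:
k = 30 (k = -6*(-5) = 30)
x(h) = 30
W(p) = 0 (W(p) = 0*(-1/p) = 0)
W(x(0))*(-169) = 0*(-169) = 0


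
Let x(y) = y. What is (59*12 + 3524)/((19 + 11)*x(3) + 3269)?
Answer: 4232/3359 ≈ 1.2599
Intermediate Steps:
(59*12 + 3524)/((19 + 11)*x(3) + 3269) = (59*12 + 3524)/((19 + 11)*3 + 3269) = (708 + 3524)/(30*3 + 3269) = 4232/(90 + 3269) = 4232/3359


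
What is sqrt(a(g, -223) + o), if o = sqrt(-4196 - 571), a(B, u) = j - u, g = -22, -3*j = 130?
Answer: sqrt(1617 + 9*I*sqrt(4767))/3 ≈ 13.641 + 2.5308*I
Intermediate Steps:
j = -130/3 (j = -1/3*130 = -130/3 ≈ -43.333)
a(B, u) = -130/3 - u
o = I*sqrt(4767) (o = sqrt(-4767) = I*sqrt(4767) ≈ 69.043*I)
sqrt(a(g, -223) + o) = sqrt((-130/3 - 1*(-223)) + I*sqrt(4767)) = sqrt((-130/3 + 223) + I*sqrt(4767)) = sqrt(539/3 + I*sqrt(4767))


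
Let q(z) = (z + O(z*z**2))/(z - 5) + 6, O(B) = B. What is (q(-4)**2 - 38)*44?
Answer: 519464/81 ≈ 6413.1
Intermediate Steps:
q(z) = 6 + (z + z**3)/(-5 + z) (q(z) = (z + z*z**2)/(z - 5) + 6 = (z + z**3)/(-5 + z) + 6 = 6 + (z + z**3)/(-5 + z))
(q(-4)**2 - 38)*44 = (((-30 + (-4)**3 + 7*(-4))/(-5 - 4))**2 - 38)*44 = (((-30 - 64 - 28)/(-9))**2 - 38)*44 = ((-1/9*(-122))**2 - 38)*44 = ((122/9)**2 - 38)*44 = (14884/81 - 38)*44 = (11806/81)*44 = 519464/81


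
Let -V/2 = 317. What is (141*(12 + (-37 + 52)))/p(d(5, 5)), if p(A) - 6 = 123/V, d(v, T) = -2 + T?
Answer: 268182/409 ≈ 655.70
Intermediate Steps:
V = -634 (V = -2*317 = -634)
p(A) = 3681/634 (p(A) = 6 + 123/(-634) = 6 + 123*(-1/634) = 6 - 123/634 = 3681/634)
(141*(12 + (-37 + 52)))/p(d(5, 5)) = (141*(12 + (-37 + 52)))/(3681/634) = (141*(12 + 15))*(634/3681) = (141*27)*(634/3681) = 3807*(634/3681) = 268182/409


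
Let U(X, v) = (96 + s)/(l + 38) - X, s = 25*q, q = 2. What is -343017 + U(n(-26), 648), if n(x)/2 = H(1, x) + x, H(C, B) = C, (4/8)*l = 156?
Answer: -60019152/175 ≈ -3.4297e+5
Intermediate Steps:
l = 312 (l = 2*156 = 312)
s = 50 (s = 25*2 = 50)
n(x) = 2 + 2*x (n(x) = 2*(1 + x) = 2 + 2*x)
U(X, v) = 73/175 - X (U(X, v) = (96 + 50)/(312 + 38) - X = 146/350 - X = 146*(1/350) - X = 73/175 - X)
-343017 + U(n(-26), 648) = -343017 + (73/175 - (2 + 2*(-26))) = -343017 + (73/175 - (2 - 52)) = -343017 + (73/175 - 1*(-50)) = -343017 + (73/175 + 50) = -343017 + 8823/175 = -60019152/175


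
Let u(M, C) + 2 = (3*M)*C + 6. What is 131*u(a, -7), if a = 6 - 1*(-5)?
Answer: -29737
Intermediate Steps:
a = 11 (a = 6 + 5 = 11)
u(M, C) = 4 + 3*C*M (u(M, C) = -2 + ((3*M)*C + 6) = -2 + (3*C*M + 6) = -2 + (6 + 3*C*M) = 4 + 3*C*M)
131*u(a, -7) = 131*(4 + 3*(-7)*11) = 131*(4 - 231) = 131*(-227) = -29737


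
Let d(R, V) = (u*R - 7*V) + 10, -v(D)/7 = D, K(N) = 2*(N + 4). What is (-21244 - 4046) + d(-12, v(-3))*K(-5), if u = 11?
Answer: -24752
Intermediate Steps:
K(N) = 8 + 2*N (K(N) = 2*(4 + N) = 8 + 2*N)
v(D) = -7*D
d(R, V) = 10 - 7*V + 11*R (d(R, V) = (11*R - 7*V) + 10 = (-7*V + 11*R) + 10 = 10 - 7*V + 11*R)
(-21244 - 4046) + d(-12, v(-3))*K(-5) = (-21244 - 4046) + (10 - (-49)*(-3) + 11*(-12))*(8 + 2*(-5)) = -25290 + (10 - 7*21 - 132)*(8 - 10) = -25290 + (10 - 147 - 132)*(-2) = -25290 - 269*(-2) = -25290 + 538 = -24752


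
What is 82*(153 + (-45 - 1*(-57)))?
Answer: 13530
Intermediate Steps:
82*(153 + (-45 - 1*(-57))) = 82*(153 + (-45 + 57)) = 82*(153 + 12) = 82*165 = 13530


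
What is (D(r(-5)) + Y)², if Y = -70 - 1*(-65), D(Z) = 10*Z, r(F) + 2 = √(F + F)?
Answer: -375 - 500*I*√10 ≈ -375.0 - 1581.1*I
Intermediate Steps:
r(F) = -2 + √2*√F (r(F) = -2 + √(F + F) = -2 + √(2*F) = -2 + √2*√F)
Y = -5 (Y = -70 + 65 = -5)
(D(r(-5)) + Y)² = (10*(-2 + √2*√(-5)) - 5)² = (10*(-2 + √2*(I*√5)) - 5)² = (10*(-2 + I*√10) - 5)² = ((-20 + 10*I*√10) - 5)² = (-25 + 10*I*√10)²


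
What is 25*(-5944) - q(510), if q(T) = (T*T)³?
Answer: -17596287801148600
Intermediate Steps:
q(T) = T⁶ (q(T) = (T²)³ = T⁶)
25*(-5944) - q(510) = 25*(-5944) - 1*510⁶ = -148600 - 1*17596287801000000 = -148600 - 17596287801000000 = -17596287801148600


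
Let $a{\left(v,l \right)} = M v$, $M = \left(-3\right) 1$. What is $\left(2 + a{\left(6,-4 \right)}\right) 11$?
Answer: $-176$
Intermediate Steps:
$M = -3$
$a{\left(v,l \right)} = - 3 v$
$\left(2 + a{\left(6,-4 \right)}\right) 11 = \left(2 - 18\right) 11 = \left(-16\right) 11 = -176$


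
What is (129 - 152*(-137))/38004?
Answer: 20953/38004 ≈ 0.55134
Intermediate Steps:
(129 - 152*(-137))/38004 = (129 + 20824)*(1/38004) = 20953*(1/38004) = 20953/38004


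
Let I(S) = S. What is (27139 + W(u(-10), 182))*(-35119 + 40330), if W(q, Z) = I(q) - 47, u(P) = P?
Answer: 141124302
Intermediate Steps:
W(q, Z) = -47 + q (W(q, Z) = q - 47 = -47 + q)
(27139 + W(u(-10), 182))*(-35119 + 40330) = (27139 + (-47 - 10))*(-35119 + 40330) = (27139 - 57)*5211 = 27082*5211 = 141124302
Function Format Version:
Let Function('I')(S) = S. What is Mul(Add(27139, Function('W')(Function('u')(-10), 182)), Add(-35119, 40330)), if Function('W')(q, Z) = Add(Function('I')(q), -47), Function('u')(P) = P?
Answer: 141124302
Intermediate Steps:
Function('W')(q, Z) = Add(-47, q) (Function('W')(q, Z) = Add(q, -47) = Add(-47, q))
Mul(Add(27139, Function('W')(Function('u')(-10), 182)), Add(-35119, 40330)) = Mul(Add(27139, Add(-47, -10)), Add(-35119, 40330)) = Mul(Add(27139, -57), 5211) = Mul(27082, 5211) = 141124302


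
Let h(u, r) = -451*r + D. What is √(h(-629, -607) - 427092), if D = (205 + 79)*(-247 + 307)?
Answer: I*√136295 ≈ 369.18*I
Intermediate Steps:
D = 17040 (D = 284*60 = 17040)
h(u, r) = 17040 - 451*r (h(u, r) = -451*r + 17040 = 17040 - 451*r)
√(h(-629, -607) - 427092) = √((17040 - 451*(-607)) - 427092) = √((17040 + 273757) - 427092) = √(290797 - 427092) = √(-136295) = I*√136295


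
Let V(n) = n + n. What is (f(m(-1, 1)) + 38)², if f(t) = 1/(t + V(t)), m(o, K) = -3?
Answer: 116281/81 ≈ 1435.6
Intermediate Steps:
V(n) = 2*n
f(t) = 1/(3*t) (f(t) = 1/(t + 2*t) = 1/(3*t))
(f(m(-1, 1)) + 38)² = ((⅓)/(-3) + 38)² = ((⅓)*(-⅓) + 38)² = (-⅑ + 38)² = (341/9)² = 116281/81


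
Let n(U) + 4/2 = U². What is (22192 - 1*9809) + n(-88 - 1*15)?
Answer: 22990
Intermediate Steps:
n(U) = -2 + U²
(22192 - 1*9809) + n(-88 - 1*15) = (22192 - 1*9809) + (-2 + (-88 - 1*15)²) = (22192 - 9809) + (-2 + (-88 - 15)²) = 12383 + (-2 + (-103)²) = 12383 + (-2 + 10609) = 12383 + 10607 = 22990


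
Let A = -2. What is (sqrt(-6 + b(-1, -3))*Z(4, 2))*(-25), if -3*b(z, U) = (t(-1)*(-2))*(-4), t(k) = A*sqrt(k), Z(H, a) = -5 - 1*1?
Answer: 50*sqrt(-54 + 48*I) ≈ 151.04 + 397.26*I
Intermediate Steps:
Z(H, a) = -6 (Z(H, a) = -5 - 1 = -6)
t(k) = -2*sqrt(k)
b(z, U) = 16*I/3 (b(z, U) = --2*I*(-2)*(-4)/3 = -4*I*(-4)/3 = -(-16)*I/3 = 16*I/3)
(sqrt(-6 + b(-1, -3))*Z(4, 2))*(-25) = (sqrt(-6 + 16*I/3)*(-6))*(-25) = -6*sqrt(-6 + 16*I/3)*(-25) = 150*sqrt(-6 + 16*I/3)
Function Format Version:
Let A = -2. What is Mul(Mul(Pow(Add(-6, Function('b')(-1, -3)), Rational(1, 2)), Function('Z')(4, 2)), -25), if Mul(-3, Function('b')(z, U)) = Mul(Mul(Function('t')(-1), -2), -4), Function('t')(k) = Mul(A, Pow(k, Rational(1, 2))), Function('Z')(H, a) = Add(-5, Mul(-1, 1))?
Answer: Mul(50, Pow(Add(-54, Mul(48, I)), Rational(1, 2))) ≈ Add(151.04, Mul(397.26, I))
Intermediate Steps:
Function('Z')(H, a) = -6 (Function('Z')(H, a) = Add(-5, -1) = -6)
Function('t')(k) = Mul(-2, Pow(k, Rational(1, 2)))
Function('b')(z, U) = Mul(Rational(16, 3), I) (Function('b')(z, U) = Mul(Rational(-1, 3), Mul(Mul(Mul(-2, Pow(-1, Rational(1, 2))), -2), -4)) = Mul(Rational(-1, 3), Mul(Mul(Mul(-2, I), -2), -4)) = Mul(Rational(-1, 3), Mul(Mul(4, I), -4)) = Mul(Rational(-1, 3), Mul(-16, I)) = Mul(Rational(16, 3), I))
Mul(Mul(Pow(Add(-6, Function('b')(-1, -3)), Rational(1, 2)), Function('Z')(4, 2)), -25) = Mul(Mul(Pow(Add(-6, Mul(Rational(16, 3), I)), Rational(1, 2)), -6), -25) = Mul(Mul(-6, Pow(Add(-6, Mul(Rational(16, 3), I)), Rational(1, 2))), -25) = Mul(150, Pow(Add(-6, Mul(Rational(16, 3), I)), Rational(1, 2)))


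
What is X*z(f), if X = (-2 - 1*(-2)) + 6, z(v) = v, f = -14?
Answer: -84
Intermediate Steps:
X = 6 (X = (-2 + 2) + 6 = 0 + 6 = 6)
X*z(f) = 6*(-14) = -84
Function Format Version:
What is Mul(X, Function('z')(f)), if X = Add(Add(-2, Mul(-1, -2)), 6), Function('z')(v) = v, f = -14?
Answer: -84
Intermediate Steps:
X = 6 (X = Add(Add(-2, 2), 6) = Add(0, 6) = 6)
Mul(X, Function('z')(f)) = Mul(6, -14) = -84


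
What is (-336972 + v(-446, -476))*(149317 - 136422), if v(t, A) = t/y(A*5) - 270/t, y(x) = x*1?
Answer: -230619465044119/53074 ≈ -4.3452e+9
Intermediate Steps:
y(x) = x
v(t, A) = -270/t + t/(5*A) (v(t, A) = t/((A*5)) - 270/t = t/((5*A)) - 270/t = t*(1/(5*A)) - 270/t = t/(5*A) - 270/t = -270/t + t/(5*A))
(-336972 + v(-446, -476))*(149317 - 136422) = (-336972 + (-270/(-446) + (⅕)*(-446)/(-476)))*(149317 - 136422) = (-336972 + (-270*(-1/446) + (⅕)*(-446)*(-1/476)))*12895 = (-336972 + (135/223 + 223/1190))*12895 = (-336972 + 210379/265370)*12895 = -89422049261/265370*12895 = -230619465044119/53074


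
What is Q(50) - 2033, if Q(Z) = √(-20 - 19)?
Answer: -2033 + I*√39 ≈ -2033.0 + 6.245*I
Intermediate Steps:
Q(Z) = I*√39 (Q(Z) = √(-39) = I*√39)
Q(50) - 2033 = I*√39 - 2033 = -2033 + I*√39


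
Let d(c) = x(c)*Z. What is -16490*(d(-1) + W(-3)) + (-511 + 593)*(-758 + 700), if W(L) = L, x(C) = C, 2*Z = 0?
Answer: 44714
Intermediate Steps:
Z = 0 (Z = (½)*0 = 0)
d(c) = 0 (d(c) = c*0 = 0)
-16490*(d(-1) + W(-3)) + (-511 + 593)*(-758 + 700) = -16490*(0 - 3) + (-511 + 593)*(-758 + 700) = -16490*(-3) + 82*(-58) = -970*(-51) - 4756 = 49470 - 4756 = 44714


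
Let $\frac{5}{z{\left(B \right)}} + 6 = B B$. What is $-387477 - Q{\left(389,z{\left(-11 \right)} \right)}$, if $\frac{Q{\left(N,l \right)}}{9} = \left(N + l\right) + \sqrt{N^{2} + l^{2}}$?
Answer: $- \frac{8992503}{23} - \frac{9 \sqrt{80048810}}{23} \approx -3.9448 \cdot 10^{5}$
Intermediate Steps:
$z{\left(B \right)} = \frac{5}{-6 + B^{2}}$ ($z{\left(B \right)} = \frac{5}{-6 + B B} = \frac{5}{-6 + B^{2}}$)
$Q{\left(N,l \right)} = 9 N + 9 l + 9 \sqrt{N^{2} + l^{2}}$ ($Q{\left(N,l \right)} = 9 \left(\left(N + l\right) + \sqrt{N^{2} + l^{2}}\right) = 9 \left(N + l + \sqrt{N^{2} + l^{2}}\right) = 9 N + 9 l + 9 \sqrt{N^{2} + l^{2}}$)
$-387477 - Q{\left(389,z{\left(-11 \right)} \right)} = -387477 - \left(9 \cdot 389 + 9 \frac{5}{-6 + \left(-11\right)^{2}} + 9 \sqrt{389^{2} + \left(\frac{5}{-6 + \left(-11\right)^{2}}\right)^{2}}\right) = -387477 - \left(3501 + 9 \frac{5}{-6 + 121} + 9 \sqrt{151321 + \left(\frac{5}{-6 + 121}\right)^{2}}\right) = -387477 - \left(3501 + 9 \cdot \frac{5}{115} + 9 \sqrt{151321 + \left(\frac{5}{115}\right)^{2}}\right) = -387477 - \left(3501 + 9 \cdot 5 \cdot \frac{1}{115} + 9 \sqrt{151321 + \left(5 \cdot \frac{1}{115}\right)^{2}}\right) = -387477 - \left(3501 + 9 \cdot \frac{1}{23} + 9 \sqrt{151321 + \left(\frac{1}{23}\right)^{2}}\right) = -387477 - \left(3501 + \frac{9}{23} + 9 \sqrt{151321 + \frac{1}{529}}\right) = -387477 - \left(3501 + \frac{9}{23} + 9 \sqrt{\frac{80048810}{529}}\right) = -387477 - \left(3501 + \frac{9}{23} + 9 \frac{\sqrt{80048810}}{23}\right) = -387477 - \left(3501 + \frac{9}{23} + \frac{9 \sqrt{80048810}}{23}\right) = -387477 - \left(\frac{80532}{23} + \frac{9 \sqrt{80048810}}{23}\right) = - \frac{8992503}{23} - \frac{9 \sqrt{80048810}}{23}$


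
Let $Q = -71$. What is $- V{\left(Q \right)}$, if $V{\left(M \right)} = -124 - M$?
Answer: $53$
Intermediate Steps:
$- V{\left(Q \right)} = - (-124 - -71) = - (-124 + 71) = \left(-1\right) \left(-53\right) = 53$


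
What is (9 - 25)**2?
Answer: 256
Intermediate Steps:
(9 - 25)**2 = (-16)**2 = 256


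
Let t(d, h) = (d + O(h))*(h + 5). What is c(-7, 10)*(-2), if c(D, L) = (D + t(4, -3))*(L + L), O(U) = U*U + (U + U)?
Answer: -280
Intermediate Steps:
O(U) = U² + 2*U
t(d, h) = (5 + h)*(d + h*(2 + h)) (t(d, h) = (d + h*(2 + h))*(h + 5) = (d + h*(2 + h))*(5 + h) = (5 + h)*(d + h*(2 + h)))
c(D, L) = 2*L*(14 + D) (c(D, L) = (D + ((-3)³ + 5*4 + 7*(-3)² + 10*(-3) + 4*(-3)))*(L + L) = (D + (-27 + 20 + 7*9 - 30 - 12))*(2*L) = (D + (-27 + 20 + 63 - 30 - 12))*(2*L) = (D + 14)*(2*L) = (14 + D)*(2*L) = 2*L*(14 + D))
c(-7, 10)*(-2) = (2*10*(14 - 7))*(-2) = (2*10*7)*(-2) = 140*(-2) = -280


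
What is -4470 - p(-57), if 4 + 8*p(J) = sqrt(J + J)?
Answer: -8939/2 - I*sqrt(114)/8 ≈ -4469.5 - 1.3346*I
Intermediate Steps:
p(J) = -1/2 + sqrt(2)*sqrt(J)/8 (p(J) = -1/2 + sqrt(J + J)/8 = -1/2 + sqrt(2*J)/8 = -1/2 + (sqrt(2)*sqrt(J))/8 = -1/2 + sqrt(2)*sqrt(J)/8)
-4470 - p(-57) = -4470 - (-1/2 + sqrt(2)*sqrt(-57)/8) = -4470 - (-1/2 + sqrt(2)*(I*sqrt(57))/8) = -4470 - (-1/2 + I*sqrt(114)/8) = -4470 + (1/2 - I*sqrt(114)/8) = -8939/2 - I*sqrt(114)/8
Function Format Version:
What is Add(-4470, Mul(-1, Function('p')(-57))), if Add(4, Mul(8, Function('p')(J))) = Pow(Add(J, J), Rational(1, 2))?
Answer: Add(Rational(-8939, 2), Mul(Rational(-1, 8), I, Pow(114, Rational(1, 2)))) ≈ Add(-4469.5, Mul(-1.3346, I))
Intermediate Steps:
Function('p')(J) = Add(Rational(-1, 2), Mul(Rational(1, 8), Pow(2, Rational(1, 2)), Pow(J, Rational(1, 2)))) (Function('p')(J) = Add(Rational(-1, 2), Mul(Rational(1, 8), Pow(Add(J, J), Rational(1, 2)))) = Add(Rational(-1, 2), Mul(Rational(1, 8), Pow(Mul(2, J), Rational(1, 2)))) = Add(Rational(-1, 2), Mul(Rational(1, 8), Mul(Pow(2, Rational(1, 2)), Pow(J, Rational(1, 2))))) = Add(Rational(-1, 2), Mul(Rational(1, 8), Pow(2, Rational(1, 2)), Pow(J, Rational(1, 2)))))
Add(-4470, Mul(-1, Function('p')(-57))) = Add(-4470, Mul(-1, Add(Rational(-1, 2), Mul(Rational(1, 8), Pow(2, Rational(1, 2)), Pow(-57, Rational(1, 2)))))) = Add(-4470, Mul(-1, Add(Rational(-1, 2), Mul(Rational(1, 8), Pow(2, Rational(1, 2)), Mul(I, Pow(57, Rational(1, 2))))))) = Add(-4470, Mul(-1, Add(Rational(-1, 2), Mul(Rational(1, 8), I, Pow(114, Rational(1, 2)))))) = Add(-4470, Add(Rational(1, 2), Mul(Rational(-1, 8), I, Pow(114, Rational(1, 2))))) = Add(Rational(-8939, 2), Mul(Rational(-1, 8), I, Pow(114, Rational(1, 2))))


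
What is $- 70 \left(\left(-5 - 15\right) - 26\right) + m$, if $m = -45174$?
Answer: $-41954$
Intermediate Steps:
$- 70 \left(\left(-5 - 15\right) - 26\right) + m = - 70 \left(\left(-5 - 15\right) - 26\right) - 45174 = - 70 \left(-20 - 26\right) - 45174 = \left(-70\right) \left(-46\right) - 45174 = 3220 - 45174 = -41954$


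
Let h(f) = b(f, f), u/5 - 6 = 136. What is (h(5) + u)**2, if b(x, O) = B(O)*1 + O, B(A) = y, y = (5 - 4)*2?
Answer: 514089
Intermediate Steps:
y = 2 (y = 1*2 = 2)
u = 710 (u = 30 + 5*136 = 30 + 680 = 710)
B(A) = 2
b(x, O) = 2 + O (b(x, O) = 2*1 + O = 2 + O)
h(f) = 2 + f
(h(5) + u)**2 = ((2 + 5) + 710)**2 = (7 + 710)**2 = 717**2 = 514089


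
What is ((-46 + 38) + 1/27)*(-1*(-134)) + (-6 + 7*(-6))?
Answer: -30106/27 ≈ -1115.0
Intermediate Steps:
((-46 + 38) + 1/27)*(-1*(-134)) + (-6 + 7*(-6)) = (-8 + 1/27)*134 + (-6 - 42) = -215/27*134 - 48 = -28810/27 - 48 = -30106/27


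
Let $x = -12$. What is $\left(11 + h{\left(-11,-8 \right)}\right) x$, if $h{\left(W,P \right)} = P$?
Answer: $-36$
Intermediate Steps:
$\left(11 + h{\left(-11,-8 \right)}\right) x = \left(11 - 8\right) \left(-12\right) = 3 \left(-12\right) = -36$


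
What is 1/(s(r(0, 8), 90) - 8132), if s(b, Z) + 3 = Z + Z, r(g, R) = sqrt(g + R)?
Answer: -1/7955 ≈ -0.00012571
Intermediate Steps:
r(g, R) = sqrt(R + g)
s(b, Z) = -3 + 2*Z (s(b, Z) = -3 + (Z + Z) = -3 + 2*Z)
1/(s(r(0, 8), 90) - 8132) = 1/((-3 + 2*90) - 8132) = 1/((-3 + 180) - 8132) = 1/(177 - 8132) = 1/(-7955) = -1/7955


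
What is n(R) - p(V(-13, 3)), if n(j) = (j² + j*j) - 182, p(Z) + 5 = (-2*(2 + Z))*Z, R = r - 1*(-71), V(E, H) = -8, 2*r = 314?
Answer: 103887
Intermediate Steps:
r = 157 (r = (½)*314 = 157)
R = 228 (R = 157 - 1*(-71) = 157 + 71 = 228)
p(Z) = -5 + Z*(-4 - 2*Z) (p(Z) = -5 + (-2*(2 + Z))*Z = -5 + (-4 - 2*Z)*Z = -5 + Z*(-4 - 2*Z))
n(j) = -182 + 2*j² (n(j) = (j² + j²) - 182 = 2*j² - 182 = -182 + 2*j²)
n(R) - p(V(-13, 3)) = (-182 + 2*228²) - (-5 - 4*(-8) - 2*(-8)²) = (-182 + 2*51984) - (-5 + 32 - 2*64) = (-182 + 103968) - (-5 + 32 - 128) = 103786 - 1*(-101) = 103786 + 101 = 103887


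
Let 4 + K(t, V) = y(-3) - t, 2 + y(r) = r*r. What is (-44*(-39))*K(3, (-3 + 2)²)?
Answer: 0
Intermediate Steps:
y(r) = -2 + r² (y(r) = -2 + r*r = -2 + r²)
K(t, V) = 3 - t (K(t, V) = -4 + ((-2 + (-3)²) - t) = -4 + ((-2 + 9) - t) = -4 + (7 - t) = 3 - t)
(-44*(-39))*K(3, (-3 + 2)²) = (-44*(-39))*(3 - 1*3) = 1716*(3 - 3) = 1716*0 = 0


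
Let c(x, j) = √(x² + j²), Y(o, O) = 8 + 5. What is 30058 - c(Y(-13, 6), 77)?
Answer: 30058 - √6098 ≈ 29980.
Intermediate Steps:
Y(o, O) = 13
c(x, j) = √(j² + x²)
30058 - c(Y(-13, 6), 77) = 30058 - √(77² + 13²) = 30058 - √(5929 + 169) = 30058 - √6098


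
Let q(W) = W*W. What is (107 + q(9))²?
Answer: 35344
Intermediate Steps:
q(W) = W²
(107 + q(9))² = (107 + 9²)² = (107 + 81)² = 188² = 35344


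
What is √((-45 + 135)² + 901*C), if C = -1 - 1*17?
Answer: 3*I*√902 ≈ 90.1*I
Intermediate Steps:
C = -18 (C = -1 - 17 = -18)
√((-45 + 135)² + 901*C) = √((-45 + 135)² + 901*(-18)) = √(90² - 16218) = √(8100 - 16218) = √(-8118) = 3*I*√902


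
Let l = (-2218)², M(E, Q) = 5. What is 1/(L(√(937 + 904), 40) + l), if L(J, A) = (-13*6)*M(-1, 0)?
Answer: 1/4919134 ≈ 2.0329e-7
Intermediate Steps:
L(J, A) = -390 (L(J, A) = -13*6*5 = -78*5 = -390)
l = 4919524
1/(L(√(937 + 904), 40) + l) = 1/(-390 + 4919524) = 1/4919134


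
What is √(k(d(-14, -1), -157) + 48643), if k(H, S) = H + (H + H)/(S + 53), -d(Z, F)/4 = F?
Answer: √8221330/13 ≈ 220.56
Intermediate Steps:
d(Z, F) = -4*F
k(H, S) = H + 2*H/(53 + S) (k(H, S) = H + (2*H)/(53 + S) = H + 2*H/(53 + S))
√(k(d(-14, -1), -157) + 48643) = √((-4*(-1))*(55 - 157)/(53 - 157) + 48643) = √(4*(-102)/(-104) + 48643) = √(4*(-1/104)*(-102) + 48643) = √(51/13 + 48643) = √(632410/13) = √8221330/13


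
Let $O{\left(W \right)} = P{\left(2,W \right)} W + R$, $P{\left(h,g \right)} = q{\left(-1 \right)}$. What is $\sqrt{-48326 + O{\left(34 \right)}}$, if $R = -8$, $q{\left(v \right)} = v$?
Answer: $4 i \sqrt{3023} \approx 219.93 i$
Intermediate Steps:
$P{\left(h,g \right)} = -1$
$O{\left(W \right)} = -8 - W$ ($O{\left(W \right)} = - W - 8 = -8 - W$)
$\sqrt{-48326 + O{\left(34 \right)}} = \sqrt{-48326 - 42} = \sqrt{-48368} = 4 i \sqrt{3023}$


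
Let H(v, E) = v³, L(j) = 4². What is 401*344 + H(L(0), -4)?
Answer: 142040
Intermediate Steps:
L(j) = 16
401*344 + H(L(0), -4) = 401*344 + 16³ = 137944 + 4096 = 142040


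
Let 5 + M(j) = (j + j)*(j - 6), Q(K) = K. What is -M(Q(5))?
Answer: 15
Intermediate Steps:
M(j) = -5 + 2*j*(-6 + j) (M(j) = -5 + (j + j)*(j - 6) = -5 + (2*j)*(-6 + j) = -5 + 2*j*(-6 + j))
-M(Q(5)) = -(-5 - 12*5 + 2*5**2) = -(-5 - 60 + 2*25) = -(-5 - 60 + 50) = -1*(-15) = 15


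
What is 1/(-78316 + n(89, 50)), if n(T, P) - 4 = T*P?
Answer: -1/73862 ≈ -1.3539e-5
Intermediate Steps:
n(T, P) = 4 + P*T (n(T, P) = 4 + T*P = 4 + P*T)
1/(-78316 + n(89, 50)) = 1/(-78316 + (4 + 50*89)) = 1/(-78316 + (4 + 4450)) = 1/(-78316 + 4454) = 1/(-73862) = -1/73862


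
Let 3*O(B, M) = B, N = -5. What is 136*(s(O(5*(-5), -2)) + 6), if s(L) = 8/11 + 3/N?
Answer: 45832/55 ≈ 833.31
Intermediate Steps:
O(B, M) = B/3
s(L) = 7/55 (s(L) = 8/11 + 3/(-5) = 8*(1/11) + 3*(-⅕) = 8/11 - ⅗ = 7/55)
136*(s(O(5*(-5), -2)) + 6) = 136*(7/55 + 6) = 136*(337/55) = 45832/55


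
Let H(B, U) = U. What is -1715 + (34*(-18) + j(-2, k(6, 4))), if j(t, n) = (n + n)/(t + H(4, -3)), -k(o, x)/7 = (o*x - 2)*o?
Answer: -9787/5 ≈ -1957.4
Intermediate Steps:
k(o, x) = -7*o*(-2 + o*x) (k(o, x) = -7*(o*x - 2)*o = -7*(-2 + o*x)*o = -7*o*(-2 + o*x))
j(t, n) = 2*n/(-3 + t) (j(t, n) = (n + n)/(t - 3) = (2*n)/(-3 + t) = 2*n/(-3 + t))
-1715 + (34*(-18) + j(-2, k(6, 4))) = -1715 + (34*(-18) + 2*(7*6*(2 - 1*6*4))/(-3 - 2)) = -1715 + (-612 + 2*(7*6*(2 - 24))/(-5)) = -1715 + (-612 + 2*(7*6*(-22))*(-⅕)) = -1715 + (-612 + 2*(-924)*(-⅕)) = -1715 + (-612 + 1848/5) = -1715 - 1212/5 = -9787/5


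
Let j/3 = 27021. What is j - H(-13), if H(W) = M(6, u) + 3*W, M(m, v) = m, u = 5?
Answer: 81096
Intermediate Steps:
j = 81063 (j = 3*27021 = 81063)
H(W) = 6 + 3*W
j - H(-13) = 81063 - (6 + 3*(-13)) = 81063 - (6 - 39) = 81063 - 1*(-33) = 81063 + 33 = 81096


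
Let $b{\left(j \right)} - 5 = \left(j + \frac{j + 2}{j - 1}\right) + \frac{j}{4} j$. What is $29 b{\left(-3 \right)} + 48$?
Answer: $\frac{357}{2} \approx 178.5$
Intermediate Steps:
$b{\left(j \right)} = 5 + j + \frac{j^{2}}{4} + \frac{2 + j}{-1 + j}$ ($b{\left(j \right)} = 5 + \left(\left(j + \frac{j + 2}{j - 1}\right) + \frac{j}{4} j\right) = 5 + \left(\left(j + \frac{2 + j}{-1 + j}\right) + j \frac{1}{4} j\right) = 5 + \left(\left(j + \frac{2 + j}{-1 + j}\right) + \frac{j}{4} j\right) = 5 + \left(\left(j + \frac{2 + j}{-1 + j}\right) + \frac{j^{2}}{4}\right) = 5 + \left(j + \frac{j^{2}}{4} + \frac{2 + j}{-1 + j}\right) = 5 + j + \frac{j^{2}}{4} + \frac{2 + j}{-1 + j}$)
$29 b{\left(-3 \right)} + 48 = 29 \frac{-12 + \left(-3\right)^{3} + 3 \left(-3\right)^{2} + 20 \left(-3\right)}{4 \left(-1 - 3\right)} + 48 = 29 \frac{-12 - 27 + 3 \cdot 9 - 60}{4 \left(-4\right)} + 48 = 29 \cdot \frac{1}{4} \left(- \frac{1}{4}\right) \left(-12 - 27 + 27 - 60\right) + 48 = 29 \cdot \frac{1}{4} \left(- \frac{1}{4}\right) \left(-72\right) + 48 = 29 \cdot \frac{9}{2} + 48 = \frac{261}{2} + 48 = \frac{357}{2}$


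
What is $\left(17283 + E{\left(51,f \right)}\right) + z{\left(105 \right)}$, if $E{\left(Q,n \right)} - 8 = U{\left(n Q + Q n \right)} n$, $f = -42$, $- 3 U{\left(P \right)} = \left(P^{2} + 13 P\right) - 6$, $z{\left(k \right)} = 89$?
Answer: $256174792$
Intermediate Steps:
$U{\left(P \right)} = 2 - \frac{13 P}{3} - \frac{P^{2}}{3}$ ($U{\left(P \right)} = - \frac{\left(P^{2} + 13 P\right) - 6}{3} = - \frac{-6 + P^{2} + 13 P}{3} = 2 - \frac{13 P}{3} - \frac{P^{2}}{3}$)
$E{\left(Q,n \right)} = 8 + n \left(2 - \frac{26 Q n}{3} - \frac{4 Q^{2} n^{2}}{3}\right)$ ($E{\left(Q,n \right)} = 8 + \left(2 - \frac{13 \left(n Q + Q n\right)}{3} - \frac{\left(n Q + Q n\right)^{2}}{3}\right) n = 8 + \left(2 - \frac{13 \left(Q n + Q n\right)}{3} - \frac{\left(Q n + Q n\right)^{2}}{3}\right) n = 8 + \left(2 - \frac{13 \cdot 2 Q n}{3} - \frac{\left(2 Q n\right)^{2}}{3}\right) n = 8 + \left(2 - \frac{26 Q n}{3} - \frac{4 Q^{2} n^{2}}{3}\right) n = 8 + n \left(2 - \frac{26 Q n}{3} - \frac{4 Q^{2} n^{2}}{3}\right)$)
$\left(17283 + E{\left(51,f \right)}\right) + z{\left(105 \right)} = \left(17283 - \left(-8 - 28 \left(-3 + 2 \cdot 51^{2} \left(-42\right)^{2} + 13 \cdot 51 \left(-42\right)\right)\right)\right) + 89 = \left(17283 - \left(-8 - 28 \left(-3 + 2 \cdot 2601 \cdot 1764 - 27846\right)\right)\right) + 89 = \left(17283 - \left(-8 - 28 \left(-3 + 9176328 - 27846\right)\right)\right) + 89 = \left(17283 - \left(-8 - 256157412\right)\right) + 89 = \left(17283 + \left(8 + 256157412\right)\right) + 89 = \left(17283 + 256157420\right) + 89 = 256174703 + 89 = 256174792$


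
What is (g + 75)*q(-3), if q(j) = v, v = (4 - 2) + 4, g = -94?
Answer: -114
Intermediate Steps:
v = 6 (v = 2 + 4 = 6)
q(j) = 6
(g + 75)*q(-3) = (-94 + 75)*6 = -19*6 = -114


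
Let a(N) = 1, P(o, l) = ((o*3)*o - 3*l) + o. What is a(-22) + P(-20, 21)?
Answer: 1118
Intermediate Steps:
P(o, l) = o - 3*l + 3*o² (P(o, l) = ((3*o)*o - 3*l) + o = (3*o² - 3*l) + o = (-3*l + 3*o²) + o = o - 3*l + 3*o²)
a(-22) + P(-20, 21) = 1 + (-20 - 3*21 + 3*(-20)²) = 1 + (-20 - 63 + 3*400) = 1 + (-20 - 63 + 1200) = 1 + 1117 = 1118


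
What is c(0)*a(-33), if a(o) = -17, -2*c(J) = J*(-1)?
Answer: 0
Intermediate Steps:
c(J) = J/2 (c(J) = -J*(-1)/2 = -(-1)*J/2 = J/2)
c(0)*a(-33) = ((½)*0)*(-17) = 0*(-17) = 0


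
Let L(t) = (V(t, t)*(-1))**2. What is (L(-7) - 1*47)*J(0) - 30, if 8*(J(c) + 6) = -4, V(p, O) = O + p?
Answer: -1997/2 ≈ -998.50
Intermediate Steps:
L(t) = 4*t**2 (L(t) = ((t + t)*(-1))**2 = ((2*t)*(-1))**2 = (-2*t)**2 = 4*t**2)
J(c) = -13/2 (J(c) = -6 + (1/8)*(-4) = -6 - 1/2 = -13/2)
(L(-7) - 1*47)*J(0) - 30 = (4*(-7)**2 - 1*47)*(-13/2) - 30 = (4*49 - 47)*(-13/2) - 30 = (196 - 47)*(-13/2) - 30 = 149*(-13/2) - 30 = -1937/2 - 30 = -1997/2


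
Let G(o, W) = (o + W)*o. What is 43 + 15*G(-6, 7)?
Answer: -47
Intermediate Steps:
G(o, W) = o*(W + o) (G(o, W) = (W + o)*o = o*(W + o))
43 + 15*G(-6, 7) = 43 + 15*(-6*(7 - 6)) = 43 + 15*(-6*1) = 43 + 15*(-6) = 43 - 90 = -47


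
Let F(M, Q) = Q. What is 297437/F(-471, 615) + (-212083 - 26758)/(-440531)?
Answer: 131177106262/270926565 ≈ 484.18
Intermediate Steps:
297437/F(-471, 615) + (-212083 - 26758)/(-440531) = 297437/615 + (-212083 - 26758)/(-440531) = 297437*(1/615) - 238841*(-1/440531) = 297437/615 + 238841/440531 = 131177106262/270926565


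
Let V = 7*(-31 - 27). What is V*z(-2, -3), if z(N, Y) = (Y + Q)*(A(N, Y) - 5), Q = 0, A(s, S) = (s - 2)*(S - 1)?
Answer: 13398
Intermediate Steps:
A(s, S) = (-1 + S)*(-2 + s) (A(s, S) = (-2 + s)*(-1 + S) = (-1 + S)*(-2 + s))
z(N, Y) = Y*(-3 - N - 2*Y + N*Y) (z(N, Y) = (Y + 0)*((2 - N - 2*Y + Y*N) - 5) = Y*((2 - N - 2*Y + N*Y) - 5) = Y*(-3 - N - 2*Y + N*Y))
V = -406 (V = 7*(-58) = -406)
V*z(-2, -3) = -(-1218)*(-3 - 1*(-2) - 2*(-3) - 2*(-3)) = -(-1218)*(-3 + 2 + 6 + 6) = -(-1218)*11 = -406*(-33) = 13398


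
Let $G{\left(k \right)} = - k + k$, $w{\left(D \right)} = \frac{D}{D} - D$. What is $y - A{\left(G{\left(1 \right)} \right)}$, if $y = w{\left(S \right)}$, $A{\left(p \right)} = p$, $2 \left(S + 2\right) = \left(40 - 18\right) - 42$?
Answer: $13$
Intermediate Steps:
$S = -12$ ($S = -2 + \frac{\left(40 - 18\right) - 42}{2} = -2 + \frac{22 - 42}{2} = -2 + \frac{1}{2} \left(-20\right) = -2 - 10 = -12$)
$w{\left(D \right)} = 1 - D$
$G{\left(k \right)} = 0$
$y = 13$ ($y = 1 - -12 = 1 + 12 = 13$)
$y - A{\left(G{\left(1 \right)} \right)} = 13 - 0 = 13 + 0 = 13$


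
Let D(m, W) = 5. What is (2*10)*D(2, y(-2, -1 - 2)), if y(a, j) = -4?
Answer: 100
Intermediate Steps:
(2*10)*D(2, y(-2, -1 - 2)) = (2*10)*5 = 20*5 = 100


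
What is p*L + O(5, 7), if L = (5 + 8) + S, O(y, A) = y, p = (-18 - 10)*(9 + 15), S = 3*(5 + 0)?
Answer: -18811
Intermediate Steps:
S = 15 (S = 3*5 = 15)
p = -672 (p = -28*24 = -672)
L = 28 (L = (5 + 8) + 15 = 13 + 15 = 28)
p*L + O(5, 7) = -672*28 + 5 = -18816 + 5 = -18811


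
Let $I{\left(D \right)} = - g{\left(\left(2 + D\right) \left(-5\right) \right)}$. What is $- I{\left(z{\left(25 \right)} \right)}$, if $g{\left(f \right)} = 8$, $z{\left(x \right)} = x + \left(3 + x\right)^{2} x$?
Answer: $8$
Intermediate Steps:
$z{\left(x \right)} = x + x \left(3 + x\right)^{2}$
$I{\left(D \right)} = -8$ ($I{\left(D \right)} = \left(-1\right) 8 = -8$)
$- I{\left(z{\left(25 \right)} \right)} = \left(-1\right) \left(-8\right) = 8$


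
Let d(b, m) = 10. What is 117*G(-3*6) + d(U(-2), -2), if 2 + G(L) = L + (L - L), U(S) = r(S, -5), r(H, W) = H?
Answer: -2330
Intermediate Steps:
U(S) = S
G(L) = -2 + L (G(L) = -2 + (L + (L - L)) = -2 + (L + 0) = -2 + L)
117*G(-3*6) + d(U(-2), -2) = 117*(-2 - 3*6) + 10 = 117*(-2 - 18) + 10 = 117*(-20) + 10 = -2340 + 10 = -2330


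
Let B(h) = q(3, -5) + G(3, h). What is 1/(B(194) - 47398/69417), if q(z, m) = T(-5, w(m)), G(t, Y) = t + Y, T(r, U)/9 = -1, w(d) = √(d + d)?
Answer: 69417/13002998 ≈ 0.0053385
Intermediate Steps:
w(d) = √2*√d (w(d) = √(2*d) = √2*√d)
T(r, U) = -9 (T(r, U) = 9*(-1) = -9)
G(t, Y) = Y + t
q(z, m) = -9
B(h) = -6 + h (B(h) = -9 + (h + 3) = -9 + (3 + h) = -6 + h)
1/(B(194) - 47398/69417) = 1/((-6 + 194) - 47398/69417) = 1/(188 - 47398*1/69417) = 1/(188 - 47398/69417) = 1/(13002998/69417) = 69417/13002998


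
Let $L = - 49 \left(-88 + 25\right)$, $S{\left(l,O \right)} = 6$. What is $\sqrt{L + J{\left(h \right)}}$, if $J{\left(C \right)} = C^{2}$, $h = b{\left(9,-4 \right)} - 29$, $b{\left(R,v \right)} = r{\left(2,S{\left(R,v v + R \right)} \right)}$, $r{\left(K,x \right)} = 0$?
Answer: $2 \sqrt{982} \approx 62.674$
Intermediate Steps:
$b{\left(R,v \right)} = 0$
$h = -29$ ($h = 0 - 29 = -29$)
$L = 3087$ ($L = \left(-49\right) \left(-63\right) = 3087$)
$\sqrt{L + J{\left(h \right)}} = \sqrt{3087 + \left(-29\right)^{2}} = \sqrt{3087 + 841} = \sqrt{3928} = 2 \sqrt{982}$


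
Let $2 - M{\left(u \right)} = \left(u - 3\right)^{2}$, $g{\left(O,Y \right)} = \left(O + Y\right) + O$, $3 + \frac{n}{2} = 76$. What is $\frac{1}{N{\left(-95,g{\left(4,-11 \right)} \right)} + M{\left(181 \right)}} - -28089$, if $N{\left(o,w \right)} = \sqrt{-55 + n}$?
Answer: $\frac{4027758079465}{143392719} - \frac{\sqrt{91}}{1003749033} \approx 28089.0$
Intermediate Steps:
$n = 146$ ($n = -6 + 2 \cdot 76 = -6 + 152 = 146$)
$g{\left(O,Y \right)} = Y + 2 O$
$M{\left(u \right)} = 2 - \left(-3 + u\right)^{2}$ ($M{\left(u \right)} = 2 - \left(u - 3\right)^{2} = 2 - \left(-3 + u\right)^{2}$)
$N{\left(o,w \right)} = \sqrt{91}$ ($N{\left(o,w \right)} = \sqrt{-55 + 146} = \sqrt{91}$)
$\frac{1}{N{\left(-95,g{\left(4,-11 \right)} \right)} + M{\left(181 \right)}} - -28089 = \frac{1}{\sqrt{91} + \left(2 - \left(-3 + 181\right)^{2}\right)} - -28089 = \frac{1}{\sqrt{91} + \left(2 - 178^{2}\right)} + 28089 = \frac{1}{\sqrt{91} + \left(2 - 31684\right)} + 28089 = \frac{1}{\sqrt{91} - 31682} + 28089 = \frac{1}{-31682 + \sqrt{91}} + 28089 = 28089 + \frac{1}{-31682 + \sqrt{91}}$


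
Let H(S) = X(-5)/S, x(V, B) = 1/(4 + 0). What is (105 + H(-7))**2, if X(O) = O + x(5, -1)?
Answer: 8755681/784 ≈ 11168.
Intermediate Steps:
x(V, B) = 1/4
X(O) = 1/4 + O (X(O) = O + 1/4 = 1/4 + O)
H(S) = -19/(4*S) (H(S) = (1/4 - 5)/S = -19/(4*S))
(105 + H(-7))**2 = (105 - 19/4/(-7))**2 = (105 - 19/4*(-1/7))**2 = (105 + 19/28)**2 = (2959/28)**2 = 8755681/784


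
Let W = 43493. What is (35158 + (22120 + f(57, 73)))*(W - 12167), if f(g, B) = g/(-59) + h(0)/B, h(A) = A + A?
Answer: 105861361470/59 ≈ 1.7943e+9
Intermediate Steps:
h(A) = 2*A
f(g, B) = -g/59 (f(g, B) = g/(-59) + (2*0)/B = g*(-1/59) + 0/B = -g/59 + 0 = -g/59)
(35158 + (22120 + f(57, 73)))*(W - 12167) = (35158 + (22120 - 1/59*57))*(43493 - 12167) = (35158 + (22120 - 57/59))*31326 = (35158 + 1305023/59)*31326 = (3379345/59)*31326 = 105861361470/59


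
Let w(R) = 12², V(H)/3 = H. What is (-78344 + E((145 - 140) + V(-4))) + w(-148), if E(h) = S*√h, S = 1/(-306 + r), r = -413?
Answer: -78200 - I*√7/719 ≈ -78200.0 - 0.0036798*I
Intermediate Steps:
V(H) = 3*H
S = -1/719 (S = 1/(-306 - 413) = 1/(-719) = -1/719 ≈ -0.0013908)
E(h) = -√h/719
w(R) = 144
(-78344 + E((145 - 140) + V(-4))) + w(-148) = (-78344 - √((145 - 140) + 3*(-4))/719) + 144 = (-78344 - √(5 - 12)/719) + 144 = (-78344 - I*√7/719) + 144 = -78200 - I*√7/719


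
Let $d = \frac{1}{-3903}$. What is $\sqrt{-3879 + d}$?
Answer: $\frac{i \sqrt{59090397414}}{3903} \approx 62.282 i$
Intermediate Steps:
$d = - \frac{1}{3903} \approx -0.00025621$
$\sqrt{-3879 + d} = \sqrt{-3879 - \frac{1}{3903}} = \sqrt{- \frac{15139738}{3903}} = \frac{i \sqrt{59090397414}}{3903}$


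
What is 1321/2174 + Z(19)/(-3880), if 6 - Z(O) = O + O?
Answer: 649381/1054390 ≈ 0.61588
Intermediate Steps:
Z(O) = 6 - 2*O (Z(O) = 6 - (O + O) = 6 - 2*O)
1321/2174 + Z(19)/(-3880) = 1321/2174 + (6 - 2*19)/(-3880) = 1321*(1/2174) + (6 - 38)*(-1/3880) = 1321/2174 - 32*(-1/3880) = 1321/2174 + 4/485 = 649381/1054390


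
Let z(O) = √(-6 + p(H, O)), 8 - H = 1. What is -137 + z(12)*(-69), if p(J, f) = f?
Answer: -137 - 69*√6 ≈ -306.01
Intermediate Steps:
H = 7 (H = 8 - 1*1 = 8 - 1 = 7)
z(O) = √(-6 + O)
-137 + z(12)*(-69) = -137 + √(-6 + 12)*(-69) = -137 + √6*(-69) = -137 - 69*√6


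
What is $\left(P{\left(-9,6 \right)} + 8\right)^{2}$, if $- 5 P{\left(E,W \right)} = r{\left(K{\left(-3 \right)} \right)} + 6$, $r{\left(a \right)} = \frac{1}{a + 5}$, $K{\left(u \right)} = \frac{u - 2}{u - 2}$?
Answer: $\frac{41209}{900} \approx 45.788$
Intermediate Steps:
$K{\left(u \right)} = 1$ ($K{\left(u \right)} = \frac{-2 + u}{-2 + u} = 1$)
$r{\left(a \right)} = \frac{1}{5 + a}$
$P{\left(E,W \right)} = - \frac{37}{30}$ ($P{\left(E,W \right)} = - \frac{\frac{1}{5 + 1} + 6}{5} = - \frac{\frac{1}{6} + 6}{5} = \left(- \frac{1}{5}\right) \frac{37}{6} = - \frac{37}{30}$)
$\left(P{\left(-9,6 \right)} + 8\right)^{2} = \left(- \frac{37}{30} + 8\right)^{2} = \left(\frac{203}{30}\right)^{2} = \frac{41209}{900}$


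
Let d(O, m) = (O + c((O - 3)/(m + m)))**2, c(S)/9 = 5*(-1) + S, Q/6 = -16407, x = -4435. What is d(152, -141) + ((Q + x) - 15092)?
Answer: -950002763/8836 ≈ -1.0752e+5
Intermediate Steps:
Q = -98442 (Q = 6*(-16407) = -98442)
c(S) = -45 + 9*S (c(S) = 9*(5*(-1) + S) = 9*(-5 + S) = -45 + 9*S)
d(O, m) = (-45 + O + 9*(-3 + O)/(2*m))**2 (d(O, m) = (O + (-45 + 9*((O - 3)/(m + m))))**2 = (O + (-45 + 9*((-3 + O)/((2*m)))))**2 = (O + (-45 + 9*((-3 + O)*(1/(2*m)))))**2 = (O + (-45 + 9*((-3 + O)/(2*m))))**2 = (O + (-45 + 9*(-3 + O)/(2*m)))**2 = (-45 + O + 9*(-3 + O)/(2*m))**2)
d(152, -141) + ((Q + x) - 15092) = (1/4)*(-27 + 9*152 + 2*(-141)*(-45 + 152))**2/(-141)**2 + ((-98442 - 4435) - 15092) = (1/4)*(1/19881)*(-27 + 1368 + 2*(-141)*107)**2 + (-102877 - 15092) = (1/4)*(1/19881)*(-27 + 1368 - 30174)**2 - 117969 = (1/4)*(1/19881)*(-28833)**2 - 117969 = (1/4)*(1/19881)*831341889 - 117969 = 92371321/8836 - 117969 = -950002763/8836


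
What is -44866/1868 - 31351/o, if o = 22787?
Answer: -540462605/21283058 ≈ -25.394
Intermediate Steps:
-44866/1868 - 31351/o = -44866/1868 - 31351/22787 = -44866*1/1868 - 31351*1/22787 = -22433/934 - 31351/22787 = -540462605/21283058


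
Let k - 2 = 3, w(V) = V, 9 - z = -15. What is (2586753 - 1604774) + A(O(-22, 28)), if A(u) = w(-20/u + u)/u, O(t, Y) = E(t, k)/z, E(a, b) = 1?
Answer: 970460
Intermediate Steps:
z = 24 (z = 9 - 1*(-15) = 9 + 15 = 24)
k = 5 (k = 2 + 3 = 5)
O(t, Y) = 1/24
A(u) = (u - 20/u)/u (A(u) = (-20/u + u)/u = (u - 20/u)/u)
(2586753 - 1604774) + A(O(-22, 28)) = (2586753 - 1604774) + (1 - 20/24**(-2)) = 981979 + (1 - 20*576) = 981979 + (1 - 11520) = 981979 - 11519 = 970460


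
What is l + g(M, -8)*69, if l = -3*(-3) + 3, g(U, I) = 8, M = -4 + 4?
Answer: 564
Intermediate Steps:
M = 0
l = 12 (l = 9 + 3 = 12)
l + g(M, -8)*69 = 12 + 8*69 = 12 + 552 = 564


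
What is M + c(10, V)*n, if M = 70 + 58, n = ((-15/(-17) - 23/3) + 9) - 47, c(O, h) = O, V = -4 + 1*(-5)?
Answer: -16312/51 ≈ -319.84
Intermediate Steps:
V = -9 (V = -4 - 5 = -9)
n = -2284/51 (n = ((-15*(-1/17) - 23*⅓) + 9) - 47 = ((15/17 - 23/3) + 9) - 47 = (-346/51 + 9) - 47 = 113/51 - 47 = -2284/51 ≈ -44.784)
M = 128
M + c(10, V)*n = 128 + 10*(-2284/51) = 128 - 22840/51 = -16312/51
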